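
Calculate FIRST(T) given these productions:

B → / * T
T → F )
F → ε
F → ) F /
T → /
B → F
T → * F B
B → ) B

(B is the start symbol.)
{ ')', '*', '/' }

To compute FIRST(T), examine every production with T on the left-hand side, reading each right-hand side left to right until a non-nullable symbol is reached.

FIRST sets of the other non-terminals involved (by the same procedure, iterated to a fixed point):
  FIRST(F) = { ')', ε }

From T → F ):
  - F is a non-terminal: add FIRST(F) \ {ε} = { ')' }
    F is nullable, so continue to the next symbol
  - ')' is a terminal: add ')' and stop
From T → /:
  - '/' is a terminal: add '/' and stop
From T → * F B:
  - '*' is a terminal: add '*' and stop

Collecting: FIRST(T) = { ')', '*', '/' }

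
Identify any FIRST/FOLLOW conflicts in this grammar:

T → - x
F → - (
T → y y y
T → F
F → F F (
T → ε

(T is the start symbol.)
A FIRST/FOLLOW conflict occurs when a non-terminal N has a nullable alternative N → β (β ⇒* ε) and another alternative N → α with FIRST(α) ∩ FOLLOW(N) ≠ ∅: on such a lookahead the parser cannot decide between expanding α and letting N vanish via β.

Nullable non-terminals: T.
FIRST sets used below: FIRST(F) = { '-' }

T: nullable alternative(s) T → ε; FOLLOW(T) = { $ }
  T → - x: FIRST \ {ε} = { '-' } — disjoint from FOLLOW(T)
  T → y y y: FIRST \ {ε} = { 'y' } — disjoint from FOLLOW(T)
  T → F: FIRST \ {ε} = { '-' } — disjoint from FOLLOW(T)
  T → ε: FIRST \ {ε} = { } — this is the only nullable alternative, skip

F has no nullable alternative, so no FIRST/FOLLOW check is needed there.

No FIRST/FOLLOW conflicts found.

Answer: No FIRST/FOLLOW conflicts.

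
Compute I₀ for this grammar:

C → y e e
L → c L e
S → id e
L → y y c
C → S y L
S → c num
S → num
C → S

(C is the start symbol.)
{ [C → . S y L], [C → . S], [C → . y e e], [C' → . C], [S → . c num], [S → . id e], [S → . num] }

First, augment the grammar with C' → C
I₀ = CLOSURE({ [C' → . C] }):
  [C' → . C] has the dot before C: add [C → . y e e], [C → . S y L], [C → . S]
  [C → . S y L] has the dot before S: add [S → . id e], [S → . c num], [S → . num]
No further items can be added.

I₀ = { [C → . S y L], [C → . S], [C → . y e e], [C' → . C], [S → . c num], [S → . id e], [S → . num] }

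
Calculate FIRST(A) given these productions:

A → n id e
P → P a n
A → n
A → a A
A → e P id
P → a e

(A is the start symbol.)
{ 'a', 'e', 'n' }

To compute FIRST(A), examine every production with A on the left-hand side, reading each right-hand side left to right until a non-nullable symbol is reached.

From A → n id e:
  - n is a terminal: add 'n' and stop
From A → n:
  - n is a terminal: add 'n' and stop
From A → a A:
  - a is a terminal: add 'a' and stop
From A → e P id:
  - e is a terminal: add 'e' and stop

Collecting: FIRST(A) = { 'a', 'e', 'n' }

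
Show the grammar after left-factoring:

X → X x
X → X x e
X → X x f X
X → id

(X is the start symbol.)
Left-factoring transforms A → αβ₁ | αβ₂ into A → αA' and A' → β₁ | β₂
(α is the longest common prefix among the alternatives). Repeat until
no nonterminal has two alternatives with a common prefix.

Round 1: X has alternatives sharing prefix 'X x'. Introduce X': X → X x X'
  Add: X' → ε
  Add: X' → e
  Add: X' → f X

No remaining common prefixes — done.

Resulting grammar:
X → X x X'
X' → ε
X' → e
X' → f X
X → id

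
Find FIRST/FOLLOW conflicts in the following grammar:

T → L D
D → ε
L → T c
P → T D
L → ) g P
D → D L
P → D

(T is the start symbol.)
Nullable non-terminals: D, P.
FIRST sets used below: FIRST(D) = { ')', ε }, FIRST(L) = { ')' }, FIRST(T) = { ')' }

D: nullable alternative(s) D → ε; FOLLOW(D) = { $, ')', 'c' }
  D → ε: FIRST \ {ε} = { } — this is the only nullable alternative, skip
  D → D L: FIRST \ {ε} = { ')' } — overlaps FOLLOW(D) on { ')' }: CONFLICT

P: nullable alternative(s) P → D; FOLLOW(P) = { $, ')', 'c' }
  P → T D: FIRST \ {ε} = { ')' } — overlaps FOLLOW(P) on { ')' }: CONFLICT
  P → D: FIRST \ {ε} = { ')' } — this is the only nullable alternative, skip

L, T have no nullable alternative, so no FIRST/FOLLOW check is needed there.

So the grammar has 2 FIRST/FOLLOW conflicts (marked CONFLICT above).

Answer: Yes. D → D L with FOLLOW(D) on { ')' }; P → T D with FOLLOW(P) on { ')' }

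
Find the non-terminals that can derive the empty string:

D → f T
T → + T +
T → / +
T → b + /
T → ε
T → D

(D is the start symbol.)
A non-terminal is nullable if it can derive ε (the empty string): either it has an ε-production, or it has a production whose right-hand side consists entirely of nullable non-terminals.

ε-productions: T → ε
So T is immediately nullable.
No further non-terminal can be added: every production for the remaining non-terminals contains a terminal or a non-nullable non-terminal.
Nullable = { 'T' }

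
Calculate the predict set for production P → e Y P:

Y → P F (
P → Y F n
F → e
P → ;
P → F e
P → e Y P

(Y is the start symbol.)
{ 'e' }

PREDICT(P → e Y P) = (FIRST(RHS) \ {ε}) ∪ (FOLLOW(P) if ε ∈ FIRST(RHS), i.e. RHS ⇒* ε)
FIRST(e Y P) = { 'e' }
ε ∉ FIRST(e Y P), so FOLLOW(P) is not added.
PREDICT(P → e Y P) = { 'e' }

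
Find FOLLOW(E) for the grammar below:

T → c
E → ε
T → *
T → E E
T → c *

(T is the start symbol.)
{ $ }

To compute FOLLOW(E), find every occurrence of E on a right-hand side N → α E β: add FIRST(β) \ {ε}, and if β is empty or nullable also add FOLLOW(N). Iterate to a fixed point.

In T → E E: E is followed by E, add FIRST(E) \ {ε} = { }
  E is nullable, so also add FOLLOW(T)
In T → E E: E is at the end, add FOLLOW(T)

The FOLLOW sets referred to above (computed the same way, to a fixed point):
  FOLLOW(T) = { $ }

Taking the union: FOLLOW(E) = { $ }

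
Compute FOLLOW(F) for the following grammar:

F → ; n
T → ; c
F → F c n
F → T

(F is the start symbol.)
To compute FOLLOW(F), find every occurrence of F on a right-hand side N → α F β: add FIRST(β) \ {ε}, and if β is empty or nullable also add FOLLOW(N). Iterate to a fixed point.

F is the start symbol, so $ ∈ FOLLOW(F).
In F → F c n: F is followed by c n, add FIRST(c n) \ {ε} = { 'c' }

Taking the union: FOLLOW(F) = { $, 'c' }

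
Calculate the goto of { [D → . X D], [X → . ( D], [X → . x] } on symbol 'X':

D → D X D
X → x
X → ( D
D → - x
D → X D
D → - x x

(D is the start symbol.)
{ [D → . - x x], [D → . - x], [D → . D X D], [D → . X D], [D → X . D], [X → . ( D], [X → . x] }

GOTO(I, 'X') = CLOSURE({ [A → αX.β] : [A → α.Xβ] ∈ I, X = 'X' })

Items with dot before 'X', with the dot advanced:
  [D → . X D] → [D → X . D]
Closure of the advanced items:
  [D → X . D] has the dot before D: add [D → . D X D], [D → . - x], [D → . X D], [D → . - x x]
  [D → . X D] has the dot before X: add [X → . x], [X → . ( D]

GOTO = { [D → . - x x], [D → . - x], [D → . D X D], [D → . X D], [D → X . D], [X → . ( D], [X → . x] }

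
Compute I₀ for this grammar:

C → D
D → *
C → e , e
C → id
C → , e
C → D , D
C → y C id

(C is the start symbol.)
{ [C → . , e], [C → . D , D], [C → . D], [C → . e , e], [C → . id], [C → . y C id], [C' → . C], [D → . *] }

First, augment the grammar with C' → C
I₀ = CLOSURE({ [C' → . C] }):
  [C' → . C] has the dot before C: add [C → . D], [C → . e , e], [C → . id], [C → . , e], [C → . D , D], [C → . y C id]
  [C → . D] has the dot before D: add [D → . *]
No further items can be added.

I₀ = { [C → . , e], [C → . D , D], [C → . D], [C → . e , e], [C → . id], [C → . y C id], [C' → . C], [D → . *] }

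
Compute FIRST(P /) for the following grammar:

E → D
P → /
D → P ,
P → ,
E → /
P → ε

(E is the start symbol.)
FIRST sets of the non-terminals involved (from the grammar, by fixed-point iteration):
  FIRST(P) = { ',', '/', ε }

To compute FIRST(P /), process the symbols left to right:
Symbol P is a non-terminal. Add FIRST(P) \ {ε} = { ',', '/' }
P is nullable (ε ∈ FIRST(P)), continue to the next symbol.
Symbol / is a terminal. Add '/' and stop.
FIRST(P /) = { ',', '/' }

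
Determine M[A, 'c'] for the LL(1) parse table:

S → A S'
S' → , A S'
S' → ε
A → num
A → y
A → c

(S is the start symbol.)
A → c

To find M[A, 'c'], we find productions for A where 'c' is in the predict set (PREDICT(N → α) = (FIRST(α) \ {ε}) ∪ (FOLLOW(N) if α ⇒* ε)).

A → num: PREDICT = { 'num' }
A → y: PREDICT = { 'y' }
A → c: PREDICT = { 'c' }
  'c' is in predict set, so this production goes in M[A, 'c']

M[A, 'c'] = A → c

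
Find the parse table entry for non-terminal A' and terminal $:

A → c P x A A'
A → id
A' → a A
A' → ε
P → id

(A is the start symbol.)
A' → ε

To find M[A', $], we find productions for A' where $ is in the predict set (PREDICT(N → α) = (FIRST(α) \ {ε}) ∪ (FOLLOW(N) if α ⇒* ε)).

Relevant sets:
  FOLLOW(A') = { $, 'a' }

A' → a A: PREDICT = { 'a' }
A' → ε: PREDICT = { $, 'a' }
  $ is in predict set, so this production goes in M[A', $]

M[A', $] = A' → ε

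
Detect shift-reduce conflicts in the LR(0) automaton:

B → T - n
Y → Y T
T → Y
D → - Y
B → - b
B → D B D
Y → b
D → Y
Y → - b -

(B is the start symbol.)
A shift-reduce conflict occurs when an LR(0) state has both:
  - a complete (reduce) item [A → α .] (dot at the end), and
  - a shift item [B → β . c γ] (dot before a terminal).

Augment with B' → B and build the canonical LR(0) collection (I0 = CLOSURE({[B' → . B]}), then GOTO on every symbol after a dot until no new states appear). It has 21 states:
  I0: { [B → . - b], [B → . D B D], [B → . T - n], [B' → . B], [D → . - Y], [D → . Y], [T → . Y], [Y → . - b -], [Y → . Y T], [Y → . b] }  — shift
  I1: { [B → - . b], [D → - . Y], [Y → - . b -], [Y → . - b -], [Y → . Y T], [Y → . b] }  — shift
  I2: { [B' → B .] }  — accept
  I3: { [B → . - b], [B → . D B D], [B → . T - n], [B → D . B D], [D → . - Y], [D → . Y], [T → . Y], [Y → . - b -], [Y → . Y T], [Y → . b] }  — shift
  I4: { [B → T . - n] }  — shift
  I5: { [D → Y .], [T → . Y], [T → Y .], [Y → . - b -], [Y → . Y T], [Y → . b], [Y → Y . T] }  — shift, 2 reduces
  I6: { [Y → b .] }  — reduce
  I7: { [Y → - . b -] }  — shift
  I8: { [Y → Y T .] }  — reduce
  I9: { [T → . Y], [T → Y .], [Y → . - b -], [Y → . Y T], [Y → . b], [Y → Y . T] }  — shift, reduce
  I10: { [Y → - b . -] }  — shift
  I11: { [Y → - b - .] }  — reduce
  I12: { [B → T - . n] }  — shift
  I13: { [B → T - n .] }  — reduce
  I14: { [B → D B . D], [D → . - Y], [D → . Y], [Y → . - b -], [Y → . Y T], [Y → . b] }  — shift
  I15: { [D → - . Y], [Y → - . b -], [Y → . - b -], [Y → . Y T], [Y → . b] }  — shift
  I16: { [B → D B D .] }  — reduce
  I17: { [D → Y .], [T → . Y], [Y → . - b -], [Y → . Y T], [Y → . b], [Y → Y . T] }  — shift, reduce
  I18: { [D → - Y .], [T → . Y], [Y → . - b -], [Y → . Y T], [Y → . b], [Y → Y . T] }  — shift, reduce
  I19: { [Y → - b . -], [Y → b .] }  — shift, reduce
  I20: { [B → - b .], [Y → - b . -], [Y → b .] }  — shift, 2 reduces

I5 contains reduce items [D → Y .], [T → Y .] and shift items [Y → . - b -], [Y → . b] — shift-reduce conflict.
I9 contains reduce item [T → Y .] and shift items [Y → . - b -], [Y → . b] — shift-reduce conflict.
I17 contains reduce item [D → Y .] and shift items [Y → . - b -], [Y → . b] — shift-reduce conflict.
I18 contains reduce item [D → - Y .] and shift items [Y → . - b -], [Y → . b] — shift-reduce conflict.
I19 contains reduce item [Y → b .] and shift item [Y → - b . -] — shift-reduce conflict.
I20 contains reduce items [B → - b .], [Y → b .] and shift item [Y → - b . -] — shift-reduce conflict.

Answer: Yes — I5: [D → Y .] vs [Y → . - b -]; I9: [T → Y .] vs [Y → . - b -]; I17: [D → Y .] vs [Y → . - b -]; I18: [D → - Y .] vs [Y → . - b -]; I19: [Y → b .] vs [Y → - b . -]; I20: [B → - b .] vs [Y → - b . -]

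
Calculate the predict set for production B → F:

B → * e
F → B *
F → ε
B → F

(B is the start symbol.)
PREDICT(B → F) = (FIRST(RHS) \ {ε}) ∪ (FOLLOW(B) if ε ∈ FIRST(RHS), i.e. RHS ⇒* ε)
FIRST(F) = { '*', ε }
FIRST(F) = { '*', ε }
ε ∈ FIRST(F) (the right-hand side is nullable), so add FOLLOW(B) = { $, '*' }
PREDICT(B → F) = { $, '*' }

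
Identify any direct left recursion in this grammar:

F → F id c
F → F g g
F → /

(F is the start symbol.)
Direct left recursion occurs when N → N α for some non-terminal N (the right-hand side begins with the left-hand side itself).

F → F id c: LEFT RECURSIVE (starts with F)
F → F g g: LEFT RECURSIVE (starts with F)
F → /: starts with '/'

The grammar has direct left recursion on: F.

Answer: Yes, F is left-recursive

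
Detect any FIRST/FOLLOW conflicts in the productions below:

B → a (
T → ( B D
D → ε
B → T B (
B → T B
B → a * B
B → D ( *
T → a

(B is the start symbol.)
Nullable non-terminals: D.
D has a nullable alternative but only one production, so nothing to check.

B, T have no nullable alternative, so no FIRST/FOLLOW check is needed there.

No FIRST/FOLLOW conflicts found.

Answer: No FIRST/FOLLOW conflicts.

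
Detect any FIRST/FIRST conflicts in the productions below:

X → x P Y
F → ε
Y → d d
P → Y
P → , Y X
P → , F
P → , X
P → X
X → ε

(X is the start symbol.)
FIRST sets of the non-terminals at (or reachable through a nullable prefix from) the front of some alternative:
  FIRST(Y) = { 'd' }
  FIRST(X) = { 'x', ε }

Productions for X:
  X → x P Y: FIRST = { 'x' }
  X → ε: FIRST = { ε }
Productions for P:
  P → Y: FIRST = { 'd' }
  P → , Y X: FIRST = { ',' }
  P → , F: FIRST = { ',' }
  P → , X: FIRST = { ',' }
  P → X: FIRST = { 'x', ε }
F, Y have only one production, so no FIRST/FIRST conflict is possible there.

Conflict for P: P → , Y X and P → , F
  Overlap: { ',' }
Conflict for P: P → , Y X and P → , X
  Overlap: { ',' }
Conflict for P: P → , F and P → , X
  Overlap: { ',' }

Answer: Yes. P → ',' Y X / P → ',' F on { ',' }; P → ',' Y X / P → ',' X on { ',' }; P → ',' F / P → ',' X on { ',' }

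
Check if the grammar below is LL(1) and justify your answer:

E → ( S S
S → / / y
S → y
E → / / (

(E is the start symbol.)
A grammar is LL(1) if for each non-terminal N with multiple productions, the predict sets of those productions are pairwise disjoint, where PREDICT(N → α) = (FIRST(α) \ {ε}) ∪ (FOLLOW(N) if α ⇒* ε).

For E:
  PREDICT(E → '(' S S) = { '(' }
  PREDICT(E → '/' '/' '(') = { '/' }
For S:
  PREDICT(S → '/' '/' y) = { '/' }
  PREDICT(S → y) = { 'y' }

All predict sets are disjoint. The grammar IS LL(1).

Answer: Yes, the grammar is LL(1).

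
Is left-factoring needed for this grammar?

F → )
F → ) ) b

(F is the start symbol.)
Left-factoring is needed when two productions for the same non-terminal
share a common prefix on the right-hand side.

Productions for F:
  F → )
  F → ) ) b

Found common prefix ')' in productions for F

Answer: Yes, F has productions with common prefix ')'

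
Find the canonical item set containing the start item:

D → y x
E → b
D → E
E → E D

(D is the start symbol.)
First, augment the grammar with D' → D
I₀ = CLOSURE({ [D' → . D] }):
  [D' → . D] has the dot before D: add [D → . y x], [D → . E]
  [D → . E] has the dot before E: add [E → . b], [E → . E D]
No further items can be added.

I₀ = { [D → . E], [D → . y x], [D' → . D], [E → . E D], [E → . b] }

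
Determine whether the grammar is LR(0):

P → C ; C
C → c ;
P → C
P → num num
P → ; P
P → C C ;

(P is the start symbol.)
No. Shift-reduce conflict between [P → C .] and [C → . c ;]

A grammar is LR(0) if no state in the canonical LR(0) collection has:
  - both a shift item (dot before a terminal) and a complete item (shift-reduce conflict), or
  - two or more complete items (reduce-reduce conflict; the accept item [P' → P .] counts as a complete item here).

Augment with P' → P and build the canonical LR(0) collection (I0 = CLOSURE({[P' → . P]}), then GOTO on every symbol after a dot until no new states appear). It has 13 states:
  I0: { [C → . c ;], [P → . ; P], [P → . C ; C], [P → . C C ;], [P → . C], [P → . num num], [P' → . P] }  — shift
  I1: { [C → . c ;], [P → . ; P], [P → . C ; C], [P → . C C ;], [P → . C], [P → . num num], [P → ; . P] }  — shift
  I2: { [C → . c ;], [P → C . ; C], [P → C . C ;], [P → C .] }  — shift, reduce
  I3: { [P' → P .] }  — accept
  I4: { [C → c . ;] }  — shift
  I5: { [P → num . num] }  — shift
  I6: { [P → num num .] }  — reduce
  I7: { [C → c ; .] }  — reduce
  I8: { [C → . c ;], [P → C ; . C] }  — shift
  I9: { [P → C C . ;] }  — shift
  I10: { [P → C C ; .] }  — reduce
  I11: { [P → C ; C .] }  — reduce
  I12: { [P → ; P .] }  — reduce

Conflict in state I2:
  Shift-reduce conflict between [P → C .] and [C → . c ;]
So the grammar is NOT LR(0).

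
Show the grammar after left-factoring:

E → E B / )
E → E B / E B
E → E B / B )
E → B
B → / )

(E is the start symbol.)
E → E B / E'
E' → )
E' → E B
E' → B )
E → B
B → / )

Left-factoring transforms A → αβ₁ | αβ₂ into A → αA' and A' → β₁ | β₂
(α is the longest common prefix among the alternatives). Repeat until
no nonterminal has two alternatives with a common prefix.

Round 1: E has alternatives sharing prefix 'E B /'. Introduce E': E → E B / E'
  Add: E' → )
  Add: E' → E B
  Add: E' → B )

No remaining common prefixes — done.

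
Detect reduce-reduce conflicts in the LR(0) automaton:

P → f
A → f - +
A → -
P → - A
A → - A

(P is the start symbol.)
Augment with P' → P and build the canonical LR(0) collection (I0 = CLOSURE({[P' → . P]}), then GOTO on every symbol after a dot until no new states appear). It has 10 states:
  I0: { [P → . - A], [P → . f], [P' → . P] }  — shift
  I1: { [A → . - A], [A → . -], [A → . f - +], [P → - . A] }  — shift
  I2: { [P' → P .] }  — accept
  I3: { [P → f .] }  — reduce
  I4: { [A → - . A], [A → - .], [A → . - A], [A → . -], [A → . f - +] }  — shift, reduce
  I5: { [P → - A .] }  — reduce
  I6: { [A → f . - +] }  — shift
  I7: { [A → f - . +] }  — shift
  I8: { [A → f - + .] }  — reduce
  I9: { [A → - A .] }  — reduce

No state contains more than one complete item.

Answer: No reduce-reduce conflicts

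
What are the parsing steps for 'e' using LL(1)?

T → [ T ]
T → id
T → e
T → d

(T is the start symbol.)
LL(1) parsing maintains a stack (initially the start symbol over $) and the input. At each step: if the stack top is a terminal, match it against the current input token; if it is a non-terminal N, replace it with the RHS of M[N, lookahead] (the unique production whose predict set contains the lookahead).

Stack is shown with the top on the left.

Stack  Input  Action
--------------------
T $    e $    output T → e
e $    e $    match 'e'
$      $      accept

The string is accepted.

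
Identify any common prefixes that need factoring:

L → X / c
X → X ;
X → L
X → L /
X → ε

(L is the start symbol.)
Yes, X has productions with common prefix 'L'

Left-factoring is needed when two productions for the same non-terminal
share a common prefix on the right-hand side.

Productions for X:
  X → X ;
  X → L
  X → L /
  X → ε

Found common prefix 'L' in productions for X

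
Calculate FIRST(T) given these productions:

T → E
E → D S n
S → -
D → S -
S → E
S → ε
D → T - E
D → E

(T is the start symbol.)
FIRST sets of the other non-terminals involved (by the same procedure, iterated to a fixed point):
  FIRST(E) = { '-' }

From T → E:
  - E is a non-terminal: add FIRST(E) \ {ε} = { '-' }
    E is not nullable, so stop

Collecting: FIRST(T) = { '-' }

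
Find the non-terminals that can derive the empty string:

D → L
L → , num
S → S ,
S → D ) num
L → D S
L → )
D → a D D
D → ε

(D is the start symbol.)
{ 'D' }

A non-terminal is nullable if it can derive ε (the empty string): either it has an ε-production, or it has a production whose right-hand side consists entirely of nullable non-terminals.

ε-productions: D → ε
So D is immediately nullable.
No further non-terminal can be added: every production for the remaining non-terminals contains a terminal or a non-nullable non-terminal.
Nullable = { 'D' }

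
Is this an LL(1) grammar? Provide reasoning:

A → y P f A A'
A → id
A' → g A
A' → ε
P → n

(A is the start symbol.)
No. Predict set conflict for A': { 'g' }

A grammar is LL(1) if for each non-terminal N with multiple productions, the predict sets of those productions are pairwise disjoint, where PREDICT(N → α) = (FIRST(α) \ {ε}) ∪ (FOLLOW(N) if α ⇒* ε).

Relevant sets:
  FOLLOW(A') = { $, 'g' }

For A:
  PREDICT(A → y P f A A') = { 'y' }
  PREDICT(A → id) = { 'id' }
For A':
  PREDICT(A' → g A) = { 'g' }
  PREDICT(A' → ε) = { $, 'g' }
P has a single production, so nothing to check there.

Conflict found: Predict set conflict for A': { 'g' }
The grammar is NOT LL(1).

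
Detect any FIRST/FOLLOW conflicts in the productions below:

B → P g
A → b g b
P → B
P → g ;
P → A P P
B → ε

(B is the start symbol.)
A FIRST/FOLLOW conflict occurs when a non-terminal N has a nullable alternative N → β (β ⇒* ε) and another alternative N → α with FIRST(α) ∩ FOLLOW(N) ≠ ∅: on such a lookahead the parser cannot decide between expanding α and letting N vanish via β.

Nullable non-terminals: B, P.
FIRST sets used below: FIRST(P) = { 'b', 'g', ε }, FIRST(B) = { 'b', 'g', ε }, FIRST(A) = { 'b' }

B: nullable alternative(s) B → ε; FOLLOW(B) = { $, 'b', 'g' }
  B → P g: FIRST \ {ε} = { 'b', 'g' } — overlaps FOLLOW(B) on { 'b', 'g' }: CONFLICT
  B → ε: FIRST \ {ε} = { } — this is the only nullable alternative, skip

P: nullable alternative(s) P → B; FOLLOW(P) = { 'b', 'g' }
  P → B: FIRST \ {ε} = { 'b', 'g' } — this is the only nullable alternative, skip
  P → g ;: FIRST \ {ε} = { 'g' } — overlaps FOLLOW(P) on { 'g' }: CONFLICT
  P → A P P: FIRST \ {ε} = { 'b' } — overlaps FOLLOW(P) on { 'b' }: CONFLICT

A has no nullable alternative, so no FIRST/FOLLOW check is needed there.

So the grammar has 3 FIRST/FOLLOW conflicts (marked CONFLICT above).

Answer: Yes. B → P g with FOLLOW(B) on { 'b', 'g' }; P → g ';' with FOLLOW(P) on { 'g' }; P → A P P with FOLLOW(P) on { 'b' }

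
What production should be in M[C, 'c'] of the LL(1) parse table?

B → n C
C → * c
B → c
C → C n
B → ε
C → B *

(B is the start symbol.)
C → C n, C → B *

To find M[C, 'c'], we find productions for C where 'c' is in the predict set (PREDICT(N → α) = (FIRST(α) \ {ε}) ∪ (FOLLOW(N) if α ⇒* ε)).

Relevant sets:
  FIRST(C) = { '*', 'c', 'n' }
  FIRST(B) = { 'c', 'n', ε }

C → * c: PREDICT = { '*' }
C → C n: PREDICT = { '*', 'c', 'n' }
  'c' is in predict set, so this production goes in M[C, 'c']
C → B *: PREDICT = { '*', 'c', 'n' }
  'c' is in predict set, so this production goes in M[C, 'c']

M[C, 'c'] = C → C n, C → B *  (a multiply-defined cell — the grammar is not LL(1))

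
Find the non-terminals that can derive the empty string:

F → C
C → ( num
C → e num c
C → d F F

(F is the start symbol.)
None

There are no ε-productions, so no non-terminal can derive ε.
No non-terminals are nullable.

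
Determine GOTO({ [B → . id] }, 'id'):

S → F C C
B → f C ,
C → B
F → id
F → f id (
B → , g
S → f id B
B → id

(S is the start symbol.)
GOTO(I, 'id') = CLOSURE({ [A → αX.β] : [A → α.Xβ] ∈ I, X = 'id' })

Items with dot before 'id', with the dot advanced:
  [B → . id] → [B → id .]
Closure adds nothing (no advanced item has the dot before a non-terminal).

GOTO = { [B → id .] }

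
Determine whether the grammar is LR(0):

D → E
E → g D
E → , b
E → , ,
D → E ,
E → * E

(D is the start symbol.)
No. Shift-reduce conflict between [D → E .] and [D → E . ,]

Augment with D' → D and build the canonical LR(0) collection (I0 = CLOSURE({[D' → . D]}), then GOTO on every symbol after a dot until no new states appear). It has 11 states:
  I0: { [D → . E ,], [D → . E], [D' → . D], [E → . * E], [E → . , ,], [E → . , b], [E → . g D] }  — shift
  I1: { [E → * . E], [E → . * E], [E → . , ,], [E → . , b], [E → . g D] }  — shift
  I2: { [E → , . ,], [E → , . b] }  — shift
  I3: { [D' → D .] }  — accept
  I4: { [D → E . ,], [D → E .] }  — shift, reduce
  I5: { [D → . E ,], [D → . E], [E → . * E], [E → . , ,], [E → . , b], [E → . g D], [E → g . D] }  — shift
  I6: { [E → g D .] }  — reduce
  I7: { [D → E , .] }  — reduce
  I8: { [E → , , .] }  — reduce
  I9: { [E → , b .] }  — reduce
  I10: { [E → * E .] }  — reduce

Conflict in state I4:
  Shift-reduce conflict between [D → E .] and [D → E . ,]
So the grammar is NOT LR(0).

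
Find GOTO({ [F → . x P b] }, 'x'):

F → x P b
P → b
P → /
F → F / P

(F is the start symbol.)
GOTO(I, 'x') = CLOSURE({ [A → αX.β] : [A → α.Xβ] ∈ I, X = 'x' })

Items with dot before 'x', with the dot advanced:
  [F → . x P b] → [F → x . P b]
Closure of the advanced items:
  [F → x . P b] has the dot before P: add [P → . b], [P → . /]

GOTO = { [F → x . P b], [P → . /], [P → . b] }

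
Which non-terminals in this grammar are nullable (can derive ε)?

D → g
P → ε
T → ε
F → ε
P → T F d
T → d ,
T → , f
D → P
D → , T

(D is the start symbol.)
ε-productions: P → ε, T → ε, F → ε
So P, T, F are immediately nullable.
D → P: every symbol on the right is nullable, so D is nullable too.
Every non-terminal is now nullable.
Nullable = { 'D', 'F', 'P', 'T' }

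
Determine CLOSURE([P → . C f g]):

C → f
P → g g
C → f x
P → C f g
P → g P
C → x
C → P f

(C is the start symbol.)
Start with: [P → . C f g]
  [P → . C f g] has the dot before C: add [C → . f], [C → . f x], [C → . x], [C → . P f]
  [C → . P f] has the dot before P: add [P → . g g], [P → . g P]
No further items can be added.

CLOSURE = { [C → . P f], [C → . f x], [C → . f], [C → . x], [P → . C f g], [P → . g P], [P → . g g] }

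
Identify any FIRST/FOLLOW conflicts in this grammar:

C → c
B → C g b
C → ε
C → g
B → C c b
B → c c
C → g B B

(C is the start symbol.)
A FIRST/FOLLOW conflict occurs when a non-terminal N has a nullable alternative N → β (β ⇒* ε) and another alternative N → α with FIRST(α) ∩ FOLLOW(N) ≠ ∅: on such a lookahead the parser cannot decide between expanding α and letting N vanish via β.

Nullable non-terminals: C.

C: nullable alternative(s) C → ε; FOLLOW(C) = { $, 'c', 'g' }
  C → c: FIRST \ {ε} = { 'c' } — overlaps FOLLOW(C) on { 'c' }: CONFLICT
  C → ε: FIRST \ {ε} = { } — this is the only nullable alternative, skip
  C → g: FIRST \ {ε} = { 'g' } — overlaps FOLLOW(C) on { 'g' }: CONFLICT
  C → g B B: FIRST \ {ε} = { 'g' } — overlaps FOLLOW(C) on { 'g' }: CONFLICT

B has no nullable alternative, so no FIRST/FOLLOW check is needed there.

So the grammar has 3 FIRST/FOLLOW conflicts (marked CONFLICT above).

Answer: Yes. C → c with FOLLOW(C) on { 'c' }; C → g with FOLLOW(C) on { 'g' }; C → g B B with FOLLOW(C) on { 'g' }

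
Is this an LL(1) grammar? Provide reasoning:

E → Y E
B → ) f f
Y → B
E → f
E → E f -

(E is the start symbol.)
No. Predict set conflict for E: { ')' }

A grammar is LL(1) if for each non-terminal N with multiple productions, the predict sets of those productions are pairwise disjoint, where PREDICT(N → α) = (FIRST(α) \ {ε}) ∪ (FOLLOW(N) if α ⇒* ε).

Relevant sets:
  FIRST(Y) = { ')' }
  FIRST(E) = { ')', 'f' }

For E:
  PREDICT(E → Y E) = { ')' }
  PREDICT(E → f) = { 'f' }
  PREDICT(E → E f '-') = { ')', 'f' }
B, Y have a single production, so nothing to check there.

Conflict found: Predict set conflict for E: { ')' }
The grammar is NOT LL(1).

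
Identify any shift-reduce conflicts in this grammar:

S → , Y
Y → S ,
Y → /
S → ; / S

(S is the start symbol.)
Augment with S' → S and build the canonical LR(0) collection (I0 = CLOSURE({[S' → . S]}), then GOTO on every symbol after a dot until no new states appear). It has 10 states:
  I0: { [S → . , Y], [S → . ; / S], [S' → . S] }  — shift
  I1: { [S → , . Y], [S → . , Y], [S → . ; / S], [Y → . /], [Y → . S ,] }  — shift
  I2: { [S → ; . / S] }  — shift
  I3: { [S' → S .] }  — accept
  I4: { [S → . , Y], [S → . ; / S], [S → ; / . S] }  — shift
  I5: { [S → ; / S .] }  — reduce
  I6: { [Y → / .] }  — reduce
  I7: { [Y → S . ,] }  — shift
  I8: { [S → , Y .] }  — reduce
  I9: { [Y → S , .] }  — reduce

No state contains both a complete item and a shift item.

Answer: No shift-reduce conflicts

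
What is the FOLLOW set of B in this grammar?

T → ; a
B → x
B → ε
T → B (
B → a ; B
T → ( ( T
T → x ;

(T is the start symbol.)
To compute FOLLOW(B), find every occurrence of B on a right-hand side N → α B β: add FIRST(β) \ {ε}, and if β is empty or nullable also add FOLLOW(N). Iterate to a fixed point.

In T → B (: B is followed by '(', add FIRST('(') \ {ε} = { '(' }
In B → a ; B: B is at the end; this adds FOLLOW(B) to itself — nothing new

Taking the union: FOLLOW(B) = { '(' }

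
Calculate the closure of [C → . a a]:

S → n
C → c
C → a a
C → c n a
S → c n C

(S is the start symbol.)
{ [C → . a a] }

Start with: [C → . a a]
The dot precedes the terminal a, so nothing is added.

CLOSURE = { [C → . a a] }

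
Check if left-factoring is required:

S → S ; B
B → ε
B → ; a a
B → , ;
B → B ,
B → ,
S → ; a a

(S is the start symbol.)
Yes, B has productions with common prefix ','

Left-factoring is needed when two productions for the same non-terminal
share a common prefix on the right-hand side.

Productions for S:
  S → S ; B
  S → ; a a
Productions for B:
  B → ε
  B → ; a a
  B → , ;
  B → B ,
  B → ,

Found common prefix ',' in productions for B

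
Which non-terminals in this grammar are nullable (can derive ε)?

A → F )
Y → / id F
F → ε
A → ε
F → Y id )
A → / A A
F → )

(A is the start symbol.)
{ 'A', 'F' }

A non-terminal is nullable if it can derive ε (the empty string): either it has an ε-production, or it has a production whose right-hand side consists entirely of nullable non-terminals.

ε-productions: F → ε, A → ε
So F, A are immediately nullable.
No further non-terminal can be added: every production for the remaining non-terminals contains a terminal or a non-nullable non-terminal.
Nullable = { 'A', 'F' }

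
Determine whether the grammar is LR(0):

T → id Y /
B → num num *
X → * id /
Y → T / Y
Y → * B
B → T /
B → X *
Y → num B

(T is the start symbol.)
Yes, the grammar is LR(0)

Augment with T' → T and build the canonical LR(0) collection (I0 = CLOSURE({[T' → . T]}), then GOTO on every symbol after a dot until no new states appear). It has 22 states:
  I0: { [T → . id Y /], [T' → . T] }  — shift
  I1: { [T' → T .] }  — accept
  I2: { [T → . id Y /], [T → id . Y /], [Y → . * B], [Y → . T / Y], [Y → . num B] }  — shift
  I3: { [B → . T /], [B → . X *], [B → . num num *], [T → . id Y /], [X → . * id /], [Y → * . B] }  — shift
  I4: { [Y → T . / Y] }  — shift
  I5: { [T → id Y . /] }  — shift
  I6: { [B → . T /], [B → . X *], [B → . num num *], [T → . id Y /], [X → . * id /], [Y → num . B] }  — shift
  I7: { [X → * . id /] }  — shift
  I8: { [Y → num B .] }  — reduce
  I9: { [B → T . /] }  — shift
  I10: { [B → X . *] }  — shift
  I11: { [B → num . num *] }  — shift
  I12: { [B → num num . *] }  — shift
  I13: { [B → num num * .] }  — reduce
  I14: { [B → X * .] }  — reduce
  I15: { [B → T / .] }  — reduce
  I16: { [X → * id . /] }  — shift
  I17: { [X → * id / .] }  — reduce
  I18: { [T → id Y / .] }  — reduce
  I19: { [T → . id Y /], [Y → . * B], [Y → . T / Y], [Y → . num B], [Y → T / . Y] }  — shift
  I20: { [Y → T / Y .] }  — reduce
  I21: { [Y → * B .] }  — reduce

Every state is either a pure shift/goto state or contains exactly one complete item and nothing to shift — no conflicts. The grammar is LR(0).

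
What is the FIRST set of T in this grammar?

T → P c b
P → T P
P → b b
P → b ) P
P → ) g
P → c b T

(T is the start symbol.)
{ ')', 'b', 'c' }

FIRST sets of the other non-terminals involved (by the same procedure, iterated to a fixed point):
  FIRST(P) = { ')', 'b', 'c' }

From T → P c b:
  - P is a non-terminal: add FIRST(P) \ {ε} = { ')', 'b', 'c' }
    P is not nullable, so stop

Collecting: FIRST(T) = { ')', 'b', 'c' }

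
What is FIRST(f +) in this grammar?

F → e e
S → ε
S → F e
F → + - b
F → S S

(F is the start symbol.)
To compute FIRST(f +), process the symbols left to right:
Symbol f is a terminal. Add 'f' and stop.
FIRST(f +) = { 'f' }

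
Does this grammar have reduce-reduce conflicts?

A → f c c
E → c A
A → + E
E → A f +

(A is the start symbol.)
A reduce-reduce conflict occurs when an LR(0) state has two complete items [A → α .] and [B → β .] — both call for a reduction, and with no lookahead the parser cannot choose between them.

Augment with A' → A and build the canonical LR(0) collection (I0 = CLOSURE({[A' → . A]}), then GOTO on every symbol after a dot until no new states appear). It has 12 states:
  I0: { [A → . + E], [A → . f c c], [A' → . A] }  — shift
  I1: { [A → + . E], [A → . + E], [A → . f c c], [E → . A f +], [E → . c A] }  — shift
  I2: { [A' → A .] }  — accept
  I3: { [A → f . c c] }  — shift
  I4: { [A → f c . c] }  — shift
  I5: { [A → f c c .] }  — reduce
  I6: { [E → A . f +] }  — shift
  I7: { [A → + E .] }  — reduce
  I8: { [A → . + E], [A → . f c c], [E → c . A] }  — shift
  I9: { [E → c A .] }  — reduce
  I10: { [E → A f . +] }  — shift
  I11: { [E → A f + .] }  — reduce

No state contains more than one complete item.

Answer: No reduce-reduce conflicts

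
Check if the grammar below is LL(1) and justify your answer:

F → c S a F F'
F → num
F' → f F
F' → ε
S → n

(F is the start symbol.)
No. Predict set conflict for F': { 'f' }

A grammar is LL(1) if for each non-terminal N with multiple productions, the predict sets of those productions are pairwise disjoint, where PREDICT(N → α) = (FIRST(α) \ {ε}) ∪ (FOLLOW(N) if α ⇒* ε).

Relevant sets:
  FOLLOW(F') = { $, 'f' }

For F:
  PREDICT(F → c S a F F') = { 'c' }
  PREDICT(F → num) = { 'num' }
For F':
  PREDICT(F' → f F) = { 'f' }
  PREDICT(F' → ε) = { $, 'f' }
S has a single production, so nothing to check there.

Conflict found: Predict set conflict for F': { 'f' }
The grammar is NOT LL(1).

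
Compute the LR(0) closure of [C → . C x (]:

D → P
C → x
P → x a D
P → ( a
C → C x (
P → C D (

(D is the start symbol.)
To compute CLOSURE, for each item [A → α.Bβ] where B is a non-terminal, add [B → .γ] for all productions B → γ; repeat for the newly added items until nothing changes.

Start with: [C → . C x (]
  [C → . C x (] has the dot before C: add [C → . x]
No further items can be added.

CLOSURE = { [C → . C x (], [C → . x] }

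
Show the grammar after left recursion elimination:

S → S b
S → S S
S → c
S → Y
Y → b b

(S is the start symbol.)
S is directly left-recursive. The standard transformation for
  A → A α₁ | ... | A α_m | β₁ | ... | β_n
is
  A  → β₁ A' | ... | β_n A'
  A' → α₁ A' | ... | α_m A' | ε

S → c becomes S → c S'
S → Y becomes S → Y S'
S → S b becomes S' → b S'
S → S S becomes S' → S S'
Add S' → ε

Productions for other non-terminals are unchanged:
  Y → b b

Resulting grammar:
S → c S'
S → Y S'
S' → b S'
S' → S S'
S' → ε
Y → b b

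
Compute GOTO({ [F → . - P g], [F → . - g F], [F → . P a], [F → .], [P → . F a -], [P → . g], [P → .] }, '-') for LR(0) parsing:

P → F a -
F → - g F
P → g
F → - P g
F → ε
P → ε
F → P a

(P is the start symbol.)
{ [F → - . P g], [F → - . g F], [F → . - P g], [F → . - g F], [F → . P a], [F → .], [P → . F a -], [P → . g], [P → .] }

GOTO(I, '-') = CLOSURE({ [A → αX.β] : [A → α.Xβ] ∈ I, X = '-' })

Items with dot before '-', with the dot advanced:
  [F → . - P g] → [F → - . P g]
  [F → . - g F] → [F → - . g F]
Closure of the advanced items:
  [F → - . P g] has the dot before P: add [P → . F a -], [P → . g], [P → .]
  [P → . F a -] has the dot before F: add [F → . - g F], [F → . - P g], [F → .], [F → . P a]

GOTO = { [F → - . P g], [F → - . g F], [F → . - P g], [F → . - g F], [F → . P a], [F → .], [P → . F a -], [P → . g], [P → .] }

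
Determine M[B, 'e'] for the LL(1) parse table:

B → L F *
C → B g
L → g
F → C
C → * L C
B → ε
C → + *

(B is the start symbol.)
To find M[B, 'e'], we find productions for B where 'e' is in the predict set (PREDICT(N → α) = (FIRST(α) \ {ε}) ∪ (FOLLOW(N) if α ⇒* ε)).

Relevant sets:
  FIRST(L) = { 'g' }
  FOLLOW(B) = { $, 'g' }

B → L F *: PREDICT = { 'g' }
B → ε: PREDICT = { $, 'g' }

M[B, 'e'] is empty (no production applies)

Answer: Empty (error entry)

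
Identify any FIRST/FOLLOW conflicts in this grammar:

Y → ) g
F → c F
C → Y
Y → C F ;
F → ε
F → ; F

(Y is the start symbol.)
Yes. F → ';' F with FOLLOW(F) on { ';' }

A FIRST/FOLLOW conflict occurs when a non-terminal N has a nullable alternative N → β (β ⇒* ε) and another alternative N → α with FIRST(α) ∩ FOLLOW(N) ≠ ∅: on such a lookahead the parser cannot decide between expanding α and letting N vanish via β.

Nullable non-terminals: F.

F: nullable alternative(s) F → ε; FOLLOW(F) = { ';' }
  F → c F: FIRST \ {ε} = { 'c' } — disjoint from FOLLOW(F)
  F → ε: FIRST \ {ε} = { } — this is the only nullable alternative, skip
  F → ; F: FIRST \ {ε} = { ';' } — overlaps FOLLOW(F) on { ';' }: CONFLICT

C, Y have no nullable alternative, so no FIRST/FOLLOW check is needed there.

So the grammar has 1 FIRST/FOLLOW conflict (marked CONFLICT above).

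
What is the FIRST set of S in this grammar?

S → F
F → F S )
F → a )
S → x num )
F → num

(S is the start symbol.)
{ 'a', 'num', 'x' }

To compute FIRST(S), examine every production with S on the left-hand side, reading each right-hand side left to right until a non-nullable symbol is reached.

FIRST sets of the other non-terminals involved (by the same procedure, iterated to a fixed point):
  FIRST(F) = { 'a', 'num' }

From S → F:
  - F is a non-terminal: add FIRST(F) \ {ε} = { 'a', 'num' }
    F is not nullable, so stop
From S → x num ):
  - x is a terminal: add 'x' and stop

Collecting: FIRST(S) = { 'a', 'num', 'x' }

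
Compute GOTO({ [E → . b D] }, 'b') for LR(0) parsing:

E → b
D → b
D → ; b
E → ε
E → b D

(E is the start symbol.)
GOTO(I, 'b') = CLOSURE({ [A → αX.β] : [A → α.Xβ] ∈ I, X = 'b' })

Items with dot before 'b', with the dot advanced:
  [E → . b D] → [E → b . D]
Closure of the advanced items:
  [E → b . D] has the dot before D: add [D → . b], [D → . ; b]

GOTO = { [D → . ; b], [D → . b], [E → b . D] }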